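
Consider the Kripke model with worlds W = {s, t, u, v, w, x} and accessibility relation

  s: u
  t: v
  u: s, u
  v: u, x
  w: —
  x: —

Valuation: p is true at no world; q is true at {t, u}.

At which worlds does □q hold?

{s, w, x}

s: successors {u}; q there: u:T. ✓
t: successors {v}; q there: v:F. ✗
u: successors {s, u}; q there: s:F, u:T. ✗
v: successors {u, x}; q there: u:T, x:F. ✗
w: no successors, so □q holds vacuously. ✓
x: no successors, so □q holds vacuously. ✓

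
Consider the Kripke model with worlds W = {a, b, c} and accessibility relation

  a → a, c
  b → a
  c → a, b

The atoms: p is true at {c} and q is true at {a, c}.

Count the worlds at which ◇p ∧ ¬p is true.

1

a: ◇p is T, ¬p is T. ✓
b: ◇p is F, ¬p is T. ✗
c: ◇p is F, ¬p is F. ✗
Satisfying worlds: {a}.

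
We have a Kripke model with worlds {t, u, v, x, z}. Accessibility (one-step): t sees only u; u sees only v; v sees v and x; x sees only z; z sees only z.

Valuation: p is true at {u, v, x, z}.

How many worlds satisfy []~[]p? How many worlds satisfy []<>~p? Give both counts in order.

0 and 0

For []~[]p:
t: successors {u}; ~[]p there: u:F. ✗
u: successors {v}; ~[]p there: v:F. ✗
v: successors {v, x}; ~[]p there: v:F, x:F. ✗
x: successors {z}; ~[]p there: z:F. ✗
z: successors {z}; ~[]p there: z:F. ✗
— 0 worlds.
For []<>~p:
t: successors {u}; <>~p there: u:F. ✗
u: successors {v}; <>~p there: v:F. ✗
v: successors {v, x}; <>~p there: v:F, x:F. ✗
x: successors {z}; <>~p there: z:F. ✗
z: successors {z}; <>~p there: z:F. ✗
— 0 worlds.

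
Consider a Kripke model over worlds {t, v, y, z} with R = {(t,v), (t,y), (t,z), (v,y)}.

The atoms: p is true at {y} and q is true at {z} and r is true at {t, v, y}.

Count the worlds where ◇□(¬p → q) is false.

t: successors {v, y, z}; □(¬p → q) there: v:T, y:T, z:T. ✓
v: successors {y}; □(¬p → q) there: y:T. ✓
y: no successors, so ◇□(¬p → q) fails. ✗
z: no successors, so ◇□(¬p → q) fails. ✗
Satisfying worlds: {t, v}.
So ◇□(¬p → q) fails at the other 2 worlds.

2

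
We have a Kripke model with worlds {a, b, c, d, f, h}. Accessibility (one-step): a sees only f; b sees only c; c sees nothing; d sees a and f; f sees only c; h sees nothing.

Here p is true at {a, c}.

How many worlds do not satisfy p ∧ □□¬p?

5

a: p is T, □□¬p is F. ✗
b: p is F, □□¬p is T. ✗
c: p is T, □□¬p is T. ✓
d: p is F, □□¬p is F. ✗
f: p is F, □□¬p is T. ✗
h: p is F, □□¬p is T. ✗
Satisfying worlds: {c}.
So p ∧ □□¬p fails at the other 5 worlds.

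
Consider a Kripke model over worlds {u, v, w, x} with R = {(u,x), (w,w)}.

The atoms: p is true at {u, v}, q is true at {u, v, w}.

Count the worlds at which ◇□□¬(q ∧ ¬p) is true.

u: successors {x}; □□¬(q ∧ ¬p) there: x:T. ✓
v: no successors, so ◇□□¬(q ∧ ¬p) fails. ✗
w: successors {w}; □□¬(q ∧ ¬p) there: w:F. ✗
x: no successors, so ◇□□¬(q ∧ ¬p) fails. ✗
Satisfying worlds: {u}.

1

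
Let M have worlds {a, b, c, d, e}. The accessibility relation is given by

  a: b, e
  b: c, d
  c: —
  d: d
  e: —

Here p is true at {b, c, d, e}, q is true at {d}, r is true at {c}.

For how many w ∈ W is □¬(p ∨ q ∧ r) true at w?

2

a: successors {b, e}; ¬(p ∨ q ∧ r) there: b:F, e:F. ✗
b: successors {c, d}; ¬(p ∨ q ∧ r) there: c:F, d:F. ✗
c: no successors, so □¬(p ∨ q ∧ r) holds vacuously. ✓
d: successors {d}; ¬(p ∨ q ∧ r) there: d:F. ✗
e: no successors, so □¬(p ∨ q ∧ r) holds vacuously. ✓
Satisfying worlds: {c, e}.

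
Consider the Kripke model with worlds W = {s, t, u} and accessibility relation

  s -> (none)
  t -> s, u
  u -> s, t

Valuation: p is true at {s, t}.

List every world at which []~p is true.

{s}

s: no successors, so []~p holds vacuously. ✓
t: successors {s, u}; ~p there: s:F, u:T. ✗
u: successors {s, t}; ~p there: s:F, t:F. ✗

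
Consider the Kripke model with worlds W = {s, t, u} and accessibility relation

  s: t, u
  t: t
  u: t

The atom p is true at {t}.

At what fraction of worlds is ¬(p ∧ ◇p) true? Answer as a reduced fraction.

2/3

s: p ∧ ◇p is F. ✓
t: p ∧ ◇p is T. ✗
u: p ∧ ◇p is F. ✓
That's 2 of 3 worlds, so 2/3.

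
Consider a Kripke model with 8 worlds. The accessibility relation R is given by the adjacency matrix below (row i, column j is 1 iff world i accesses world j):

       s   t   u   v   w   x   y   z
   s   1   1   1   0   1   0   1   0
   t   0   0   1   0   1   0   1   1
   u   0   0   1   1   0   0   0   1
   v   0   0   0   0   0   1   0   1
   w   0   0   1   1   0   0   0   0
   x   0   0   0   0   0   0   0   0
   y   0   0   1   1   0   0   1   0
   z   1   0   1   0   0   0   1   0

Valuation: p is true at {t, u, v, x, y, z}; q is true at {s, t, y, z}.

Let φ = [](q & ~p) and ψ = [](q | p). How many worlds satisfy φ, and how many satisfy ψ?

1 and 6

For [](q & ~p):
s: successors {s, t, u, w, y}; q & ~p there: s:T, t:F, u:F, w:F, y:F. ✗
t: successors {u, w, y, z}; q & ~p there: u:F, w:F, y:F, z:F. ✗
u: successors {u, v, z}; q & ~p there: u:F, v:F, z:F. ✗
v: successors {x, z}; q & ~p there: x:F, z:F. ✗
w: successors {u, v}; q & ~p there: u:F, v:F. ✗
x: no successors, so [](q & ~p) holds vacuously. ✓
y: successors {u, v, y}; q & ~p there: u:F, v:F, y:F. ✗
z: successors {s, u, y}; q & ~p there: s:T, u:F, y:F. ✗
— 1 world.
For [](q | p):
s: successors {s, t, u, w, y}; q | p there: s:T, t:T, u:T, w:F, y:T. ✗
t: successors {u, w, y, z}; q | p there: u:T, w:F, y:T, z:T. ✗
u: successors {u, v, z}; q | p there: u:T, v:T, z:T. ✓
v: successors {x, z}; q | p there: x:T, z:T. ✓
w: successors {u, v}; q | p there: u:T, v:T. ✓
x: no successors, so [](q | p) holds vacuously. ✓
y: successors {u, v, y}; q | p there: u:T, v:T, y:T. ✓
z: successors {s, u, y}; q | p there: s:T, u:T, y:T. ✓
— 6 worlds.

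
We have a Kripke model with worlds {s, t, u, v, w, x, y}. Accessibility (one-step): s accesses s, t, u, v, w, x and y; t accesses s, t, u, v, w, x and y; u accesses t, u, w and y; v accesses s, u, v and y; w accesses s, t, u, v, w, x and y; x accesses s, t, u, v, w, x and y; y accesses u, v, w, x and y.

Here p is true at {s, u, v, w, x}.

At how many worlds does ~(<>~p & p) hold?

s: <>~p & p is T. ✗
t: <>~p & p is F. ✓
u: <>~p & p is T. ✗
v: <>~p & p is T. ✗
w: <>~p & p is T. ✗
x: <>~p & p is T. ✗
y: <>~p & p is F. ✓
Satisfying worlds: {t, y}.

2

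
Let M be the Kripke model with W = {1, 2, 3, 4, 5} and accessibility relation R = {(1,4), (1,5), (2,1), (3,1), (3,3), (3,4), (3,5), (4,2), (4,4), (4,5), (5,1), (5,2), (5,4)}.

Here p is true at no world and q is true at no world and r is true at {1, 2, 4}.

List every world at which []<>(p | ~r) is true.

1: successors {4, 5}; <>(p | ~r) there: 4:T, 5:F. ✗
2: successors {1}; <>(p | ~r) there: 1:T. ✓
3: successors {1, 3, 4, 5}; <>(p | ~r) there: 1:T, 3:T, 4:T, 5:F. ✗
4: successors {2, 4, 5}; <>(p | ~r) there: 2:F, 4:T, 5:F. ✗
5: successors {1, 2, 4}; <>(p | ~r) there: 1:T, 2:F, 4:T. ✗

{2}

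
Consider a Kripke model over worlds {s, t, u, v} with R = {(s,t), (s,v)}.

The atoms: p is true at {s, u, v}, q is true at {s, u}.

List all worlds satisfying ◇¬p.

{s}

s: successors {t, v}; ¬p there: t:T, v:F. ✓
t: no successors, so ◇¬p fails. ✗
u: no successors, so ◇¬p fails. ✗
v: no successors, so ◇¬p fails. ✗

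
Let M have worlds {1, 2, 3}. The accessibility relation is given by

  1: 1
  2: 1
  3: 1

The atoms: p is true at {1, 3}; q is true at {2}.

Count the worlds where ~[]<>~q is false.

1: []<>~q is T. ✗
2: []<>~q is T. ✗
3: []<>~q is T. ✗
Satisfying worlds: ∅.
So ~[]<>~q fails at the other 3 worlds.

3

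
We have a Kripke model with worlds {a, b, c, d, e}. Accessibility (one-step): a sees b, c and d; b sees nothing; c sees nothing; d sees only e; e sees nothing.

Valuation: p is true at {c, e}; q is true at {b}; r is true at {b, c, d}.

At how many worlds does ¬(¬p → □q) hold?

2

a: ¬p → □q is F. ✓
b: ¬p → □q is T. ✗
c: ¬p → □q is T. ✗
d: ¬p → □q is F. ✓
e: ¬p → □q is T. ✗
Satisfying worlds: {a, d}.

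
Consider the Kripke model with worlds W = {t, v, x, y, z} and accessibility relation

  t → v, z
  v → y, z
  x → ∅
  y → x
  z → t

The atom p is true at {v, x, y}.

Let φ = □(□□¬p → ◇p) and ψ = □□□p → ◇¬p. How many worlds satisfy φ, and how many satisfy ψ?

4 and 3

For □(□□¬p → ◇p):
t: successors {v, z}; □□¬p → ◇p there: v:T, z:T. ✓
v: successors {y, z}; □□¬p → ◇p there: y:T, z:T. ✓
x: no successors, so □(□□¬p → ◇p) holds vacuously. ✓
y: successors {x}; □□¬p → ◇p there: x:F. ✗
z: successors {t}; □□¬p → ◇p there: t:T. ✓
— 4 worlds.
For □□□p → ◇¬p:
t: □□□p is F, ◇¬p is T. ✓
v: □□□p is F, ◇¬p is T. ✓
x: □□□p is T, ◇¬p is F. ✗
y: □□□p is T, ◇¬p is F. ✗
z: □□□p is F, ◇¬p is T. ✓
— 3 worlds.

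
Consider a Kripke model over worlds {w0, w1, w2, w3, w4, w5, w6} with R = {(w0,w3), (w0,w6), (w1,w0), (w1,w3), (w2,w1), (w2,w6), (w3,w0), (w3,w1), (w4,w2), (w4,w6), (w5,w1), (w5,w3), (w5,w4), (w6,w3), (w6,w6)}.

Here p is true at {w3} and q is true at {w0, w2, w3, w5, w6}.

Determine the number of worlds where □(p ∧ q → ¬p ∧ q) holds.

3

w0: successors {w3, w6}; p ∧ q → ¬p ∧ q there: w3:F, w6:T. ✗
w1: successors {w0, w3}; p ∧ q → ¬p ∧ q there: w0:T, w3:F. ✗
w2: successors {w1, w6}; p ∧ q → ¬p ∧ q there: w1:T, w6:T. ✓
w3: successors {w0, w1}; p ∧ q → ¬p ∧ q there: w0:T, w1:T. ✓
w4: successors {w2, w6}; p ∧ q → ¬p ∧ q there: w2:T, w6:T. ✓
w5: successors {w1, w3, w4}; p ∧ q → ¬p ∧ q there: w1:T, w3:F, w4:T. ✗
w6: successors {w3, w6}; p ∧ q → ¬p ∧ q there: w3:F, w6:T. ✗
Satisfying worlds: {w2, w3, w4}.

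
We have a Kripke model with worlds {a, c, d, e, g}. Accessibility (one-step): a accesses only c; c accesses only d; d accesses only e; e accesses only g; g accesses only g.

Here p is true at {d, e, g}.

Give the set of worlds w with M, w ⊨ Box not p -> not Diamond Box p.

a: Box not p is T, not Diamond Box p is F. ✗
c: Box not p is F, not Diamond Box p is F. ✓
d: Box not p is F, not Diamond Box p is F. ✓
e: Box not p is F, not Diamond Box p is F. ✓
g: Box not p is F, not Diamond Box p is F. ✓

{c, d, e, g}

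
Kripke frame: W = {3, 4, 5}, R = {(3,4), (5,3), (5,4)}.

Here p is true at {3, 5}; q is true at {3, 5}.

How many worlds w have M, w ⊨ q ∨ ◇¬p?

3: q is T, ◇¬p is T. ✓
4: q is F, ◇¬p is F. ✗
5: q is T, ◇¬p is T. ✓
Satisfying worlds: {3, 5}.

2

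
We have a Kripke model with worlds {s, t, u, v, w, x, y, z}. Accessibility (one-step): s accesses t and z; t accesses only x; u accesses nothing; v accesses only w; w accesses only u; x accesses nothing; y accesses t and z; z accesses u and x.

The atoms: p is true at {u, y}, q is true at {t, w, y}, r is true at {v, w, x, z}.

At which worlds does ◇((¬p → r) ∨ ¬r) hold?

{s, t, v, w, y, z}

s: successors {t, z}; (¬p → r) ∨ ¬r there: t:T, z:T. ✓
t: successors {x}; (¬p → r) ∨ ¬r there: x:T. ✓
u: no successors, so ◇((¬p → r) ∨ ¬r) fails. ✗
v: successors {w}; (¬p → r) ∨ ¬r there: w:T. ✓
w: successors {u}; (¬p → r) ∨ ¬r there: u:T. ✓
x: no successors, so ◇((¬p → r) ∨ ¬r) fails. ✗
y: successors {t, z}; (¬p → r) ∨ ¬r there: t:T, z:T. ✓
z: successors {u, x}; (¬p → r) ∨ ¬r there: u:T, x:T. ✓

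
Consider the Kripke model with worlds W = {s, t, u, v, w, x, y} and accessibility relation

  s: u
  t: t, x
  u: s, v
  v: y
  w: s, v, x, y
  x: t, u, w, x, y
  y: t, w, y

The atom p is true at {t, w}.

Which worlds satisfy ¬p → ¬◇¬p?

s: ¬p is T, ¬◇¬p is F. ✗
t: ¬p is F, ¬◇¬p is F. ✓
u: ¬p is T, ¬◇¬p is F. ✗
v: ¬p is T, ¬◇¬p is F. ✗
w: ¬p is F, ¬◇¬p is F. ✓
x: ¬p is T, ¬◇¬p is F. ✗
y: ¬p is T, ¬◇¬p is F. ✗

{t, w}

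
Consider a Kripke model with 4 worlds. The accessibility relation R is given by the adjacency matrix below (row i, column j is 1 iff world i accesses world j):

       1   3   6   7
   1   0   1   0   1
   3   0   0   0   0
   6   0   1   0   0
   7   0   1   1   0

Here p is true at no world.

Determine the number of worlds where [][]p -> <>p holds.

1: [][]p is F, <>p is F. ✓
3: [][]p is T, <>p is F. ✗
6: [][]p is T, <>p is F. ✗
7: [][]p is F, <>p is F. ✓
Satisfying worlds: {1, 7}.

2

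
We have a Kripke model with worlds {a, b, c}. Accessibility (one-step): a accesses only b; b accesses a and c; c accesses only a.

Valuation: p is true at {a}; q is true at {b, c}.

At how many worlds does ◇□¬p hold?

a: successors {b}; □¬p there: b:F. ✗
b: successors {a, c}; □¬p there: a:T, c:F. ✓
c: successors {a}; □¬p there: a:T. ✓
Satisfying worlds: {b, c}.

2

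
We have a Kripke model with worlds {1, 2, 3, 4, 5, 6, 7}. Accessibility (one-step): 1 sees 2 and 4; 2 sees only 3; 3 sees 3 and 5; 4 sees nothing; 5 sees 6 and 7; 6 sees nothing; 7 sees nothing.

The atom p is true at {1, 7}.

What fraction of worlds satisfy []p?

3/7

1: successors {2, 4}; p there: 2:F, 4:F. ✗
2: successors {3}; p there: 3:F. ✗
3: successors {3, 5}; p there: 3:F, 5:F. ✗
4: no successors, so []p holds vacuously. ✓
5: successors {6, 7}; p there: 6:F, 7:T. ✗
6: no successors, so []p holds vacuously. ✓
7: no successors, so []p holds vacuously. ✓
That's 3 of 7 worlds, so 3/7.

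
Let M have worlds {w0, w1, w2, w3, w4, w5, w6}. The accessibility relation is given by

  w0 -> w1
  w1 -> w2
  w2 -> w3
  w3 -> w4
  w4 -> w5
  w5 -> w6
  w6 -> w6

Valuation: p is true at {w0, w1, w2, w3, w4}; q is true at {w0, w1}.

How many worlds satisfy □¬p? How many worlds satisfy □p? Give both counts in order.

3 and 4

For □¬p:
w0: successors {w1}; ¬p there: w1:F. ✗
w1: successors {w2}; ¬p there: w2:F. ✗
w2: successors {w3}; ¬p there: w3:F. ✗
w3: successors {w4}; ¬p there: w4:F. ✗
w4: successors {w5}; ¬p there: w5:T. ✓
w5: successors {w6}; ¬p there: w6:T. ✓
w6: successors {w6}; ¬p there: w6:T. ✓
— 3 worlds.
For □p:
w0: successors {w1}; p there: w1:T. ✓
w1: successors {w2}; p there: w2:T. ✓
w2: successors {w3}; p there: w3:T. ✓
w3: successors {w4}; p there: w4:T. ✓
w4: successors {w5}; p there: w5:F. ✗
w5: successors {w6}; p there: w6:F. ✗
w6: successors {w6}; p there: w6:F. ✗
— 4 worlds.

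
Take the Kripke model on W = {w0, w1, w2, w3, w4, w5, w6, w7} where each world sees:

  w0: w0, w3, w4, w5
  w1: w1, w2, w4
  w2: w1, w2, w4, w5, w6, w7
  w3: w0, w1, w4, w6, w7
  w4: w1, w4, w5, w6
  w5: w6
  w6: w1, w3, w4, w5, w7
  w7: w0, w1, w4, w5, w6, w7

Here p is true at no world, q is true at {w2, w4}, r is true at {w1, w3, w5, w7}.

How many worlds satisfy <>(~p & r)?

w0: successors {w0, w3, w4, w5}; ~p & r there: w0:F, w3:T, w4:F, w5:T. ✓
w1: successors {w1, w2, w4}; ~p & r there: w1:T, w2:F, w4:F. ✓
w2: successors {w1, w2, w4, w5, w6, w7}; ~p & r there: w1:T, w2:F, w4:F, w5:T, w6:F, w7:T. ✓
w3: successors {w0, w1, w4, w6, w7}; ~p & r there: w0:F, w1:T, w4:F, w6:F, w7:T. ✓
w4: successors {w1, w4, w5, w6}; ~p & r there: w1:T, w4:F, w5:T, w6:F. ✓
w5: successors {w6}; ~p & r there: w6:F. ✗
w6: successors {w1, w3, w4, w5, w7}; ~p & r there: w1:T, w3:T, w4:F, w5:T, w7:T. ✓
w7: successors {w0, w1, w4, w5, w6, w7}; ~p & r there: w0:F, w1:T, w4:F, w5:T, w6:F, w7:T. ✓
Satisfying worlds: {w0, w1, w2, w3, w4, w6, w7}.

7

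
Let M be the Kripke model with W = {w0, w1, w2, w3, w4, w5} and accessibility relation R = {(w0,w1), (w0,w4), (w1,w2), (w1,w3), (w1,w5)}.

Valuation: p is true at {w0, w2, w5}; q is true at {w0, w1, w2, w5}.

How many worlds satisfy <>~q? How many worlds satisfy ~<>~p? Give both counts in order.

For <>~q:
w0: successors {w1, w4}; ~q there: w1:F, w4:T. ✓
w1: successors {w2, w3, w5}; ~q there: w2:F, w3:T, w5:F. ✓
w2: no successors, so <>~q fails. ✗
w3: no successors, so <>~q fails. ✗
w4: no successors, so <>~q fails. ✗
w5: no successors, so <>~q fails. ✗
— 2 worlds.
For ~<>~p:
w0: <>~p is T. ✗
w1: <>~p is T. ✗
w2: <>~p is F. ✓
w3: <>~p is F. ✓
w4: <>~p is F. ✓
w5: <>~p is F. ✓
— 4 worlds.

2 and 4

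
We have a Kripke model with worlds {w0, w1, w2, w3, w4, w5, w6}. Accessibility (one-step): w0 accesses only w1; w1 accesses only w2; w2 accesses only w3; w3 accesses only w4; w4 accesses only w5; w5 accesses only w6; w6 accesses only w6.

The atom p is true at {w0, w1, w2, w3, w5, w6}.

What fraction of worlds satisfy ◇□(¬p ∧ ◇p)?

1/7

w0: successors {w1}; □(¬p ∧ ◇p) there: w1:F. ✗
w1: successors {w2}; □(¬p ∧ ◇p) there: w2:F. ✗
w2: successors {w3}; □(¬p ∧ ◇p) there: w3:T. ✓
w3: successors {w4}; □(¬p ∧ ◇p) there: w4:F. ✗
w4: successors {w5}; □(¬p ∧ ◇p) there: w5:F. ✗
w5: successors {w6}; □(¬p ∧ ◇p) there: w6:F. ✗
w6: successors {w6}; □(¬p ∧ ◇p) there: w6:F. ✗
That's 1 of 7 worlds, so 1/7.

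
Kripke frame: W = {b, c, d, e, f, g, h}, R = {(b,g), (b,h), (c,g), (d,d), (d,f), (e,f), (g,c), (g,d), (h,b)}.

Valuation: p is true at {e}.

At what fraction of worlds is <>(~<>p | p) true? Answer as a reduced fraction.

6/7

b: successors {g, h}; ~<>p | p there: g:T, h:T. ✓
c: successors {g}; ~<>p | p there: g:T. ✓
d: successors {d, f}; ~<>p | p there: d:T, f:T. ✓
e: successors {f}; ~<>p | p there: f:T. ✓
f: no successors, so <>(~<>p | p) fails. ✗
g: successors {c, d}; ~<>p | p there: c:T, d:T. ✓
h: successors {b}; ~<>p | p there: b:T. ✓
That's 6 of 7 worlds, so 6/7.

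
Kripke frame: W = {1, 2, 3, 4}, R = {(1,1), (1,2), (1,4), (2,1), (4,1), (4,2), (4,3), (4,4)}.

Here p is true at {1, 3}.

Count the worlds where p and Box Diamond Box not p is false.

1: p is T, Box Diamond Box not p is F. ✗
2: p is F, Box Diamond Box not p is F. ✗
3: p is T, Box Diamond Box not p is T. ✓
4: p is F, Box Diamond Box not p is F. ✗
Satisfying worlds: {3}.
So p and Box Diamond Box not p fails at the other 3 worlds.

3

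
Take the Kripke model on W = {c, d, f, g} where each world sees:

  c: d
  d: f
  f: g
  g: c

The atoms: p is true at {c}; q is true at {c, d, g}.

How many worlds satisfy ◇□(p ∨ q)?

c: successors {d}; □(p ∨ q) there: d:F. ✗
d: successors {f}; □(p ∨ q) there: f:T. ✓
f: successors {g}; □(p ∨ q) there: g:T. ✓
g: successors {c}; □(p ∨ q) there: c:T. ✓
Satisfying worlds: {d, f, g}.

3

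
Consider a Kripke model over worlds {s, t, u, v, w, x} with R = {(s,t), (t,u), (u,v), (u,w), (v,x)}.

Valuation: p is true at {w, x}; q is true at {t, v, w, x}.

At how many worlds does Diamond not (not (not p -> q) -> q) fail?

5

s: successors {t}; not (not (not p -> q) -> q) there: t:F. ✗
t: successors {u}; not (not (not p -> q) -> q) there: u:T. ✓
u: successors {v, w}; not (not (not p -> q) -> q) there: v:F, w:F. ✗
v: successors {x}; not (not (not p -> q) -> q) there: x:F. ✗
w: no successors, so Diamond not (not (not p -> q) -> q) fails. ✗
x: no successors, so Diamond not (not (not p -> q) -> q) fails. ✗
Satisfying worlds: {t}.
So Diamond not (not (not p -> q) -> q) fails at the other 5 worlds.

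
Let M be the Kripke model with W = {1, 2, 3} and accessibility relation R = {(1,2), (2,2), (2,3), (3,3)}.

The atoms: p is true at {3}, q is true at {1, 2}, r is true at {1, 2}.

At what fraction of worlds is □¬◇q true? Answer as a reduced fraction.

1: successors {2}; ¬◇q there: 2:F. ✗
2: successors {2, 3}; ¬◇q there: 2:F, 3:T. ✗
3: successors {3}; ¬◇q there: 3:T. ✓
That's 1 of 3 worlds, so 1/3.

1/3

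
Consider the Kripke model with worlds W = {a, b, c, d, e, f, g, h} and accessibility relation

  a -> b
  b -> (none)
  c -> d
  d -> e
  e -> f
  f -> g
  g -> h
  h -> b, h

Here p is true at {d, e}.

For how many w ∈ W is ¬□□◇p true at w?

6

a: □□◇p is T. ✗
b: □□◇p is T. ✗
c: □□◇p is F. ✓
d: □□◇p is F. ✓
e: □□◇p is F. ✓
f: □□◇p is F. ✓
g: □□◇p is F. ✓
h: □□◇p is F. ✓
Satisfying worlds: {c, d, e, f, g, h}.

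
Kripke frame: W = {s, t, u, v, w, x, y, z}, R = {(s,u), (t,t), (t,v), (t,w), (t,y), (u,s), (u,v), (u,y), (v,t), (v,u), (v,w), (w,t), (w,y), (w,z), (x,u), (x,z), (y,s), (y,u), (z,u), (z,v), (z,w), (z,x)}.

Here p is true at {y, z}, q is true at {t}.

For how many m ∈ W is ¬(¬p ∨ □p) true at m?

s: ¬p ∨ □p is T. ✗
t: ¬p ∨ □p is T. ✗
u: ¬p ∨ □p is T. ✗
v: ¬p ∨ □p is T. ✗
w: ¬p ∨ □p is T. ✗
x: ¬p ∨ □p is T. ✗
y: ¬p ∨ □p is F. ✓
z: ¬p ∨ □p is F. ✓
Satisfying worlds: {y, z}.

2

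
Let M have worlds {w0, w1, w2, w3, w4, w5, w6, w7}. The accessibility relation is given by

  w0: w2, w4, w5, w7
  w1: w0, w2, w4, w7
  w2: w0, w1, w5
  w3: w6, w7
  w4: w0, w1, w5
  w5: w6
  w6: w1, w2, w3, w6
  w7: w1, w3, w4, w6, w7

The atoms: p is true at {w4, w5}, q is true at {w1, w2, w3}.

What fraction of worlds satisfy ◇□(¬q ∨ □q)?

w0: successors {w2, w4, w5, w7}; □(¬q ∨ □q) there: w2:F, w4:F, w5:T, w7:F. ✓
w1: successors {w0, w2, w4, w7}; □(¬q ∨ □q) there: w0:F, w2:F, w4:F, w7:F. ✗
w2: successors {w0, w1, w5}; □(¬q ∨ □q) there: w0:F, w1:F, w5:T. ✓
w3: successors {w6, w7}; □(¬q ∨ □q) there: w6:F, w7:F. ✗
w4: successors {w0, w1, w5}; □(¬q ∨ □q) there: w0:F, w1:F, w5:T. ✓
w5: successors {w6}; □(¬q ∨ □q) there: w6:F. ✗
w6: successors {w1, w2, w3, w6}; □(¬q ∨ □q) there: w1:F, w2:F, w3:T, w6:F. ✓
w7: successors {w1, w3, w4, w6, w7}; □(¬q ∨ □q) there: w1:F, w3:T, w4:F, w6:F, w7:F. ✓
That's 5 of 8 worlds, so 5/8.

5/8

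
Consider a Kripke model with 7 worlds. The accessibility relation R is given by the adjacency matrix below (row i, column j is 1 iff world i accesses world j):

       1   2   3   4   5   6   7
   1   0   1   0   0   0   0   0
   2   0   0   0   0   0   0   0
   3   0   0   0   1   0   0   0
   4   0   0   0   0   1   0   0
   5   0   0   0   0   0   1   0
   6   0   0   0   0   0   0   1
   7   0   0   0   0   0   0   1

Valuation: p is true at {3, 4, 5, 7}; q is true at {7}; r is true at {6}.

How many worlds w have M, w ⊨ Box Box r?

1: successors {2}; Box r there: 2:T. ✓
2: no successors, so Box Box r holds vacuously. ✓
3: successors {4}; Box r there: 4:F. ✗
4: successors {5}; Box r there: 5:T. ✓
5: successors {6}; Box r there: 6:F. ✗
6: successors {7}; Box r there: 7:F. ✗
7: successors {7}; Box r there: 7:F. ✗
Satisfying worlds: {1, 2, 4}.

3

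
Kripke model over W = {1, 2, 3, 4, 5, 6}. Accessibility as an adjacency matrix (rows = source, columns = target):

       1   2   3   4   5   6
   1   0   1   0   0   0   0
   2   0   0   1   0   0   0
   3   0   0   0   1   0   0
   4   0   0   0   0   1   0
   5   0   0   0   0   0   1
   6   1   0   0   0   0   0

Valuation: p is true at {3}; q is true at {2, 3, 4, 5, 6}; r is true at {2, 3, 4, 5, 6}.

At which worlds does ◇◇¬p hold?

{2, 3, 4, 5, 6}

1: successors {2}; ◇¬p there: 2:F. ✗
2: successors {3}; ◇¬p there: 3:T. ✓
3: successors {4}; ◇¬p there: 4:T. ✓
4: successors {5}; ◇¬p there: 5:T. ✓
5: successors {6}; ◇¬p there: 6:T. ✓
6: successors {1}; ◇¬p there: 1:T. ✓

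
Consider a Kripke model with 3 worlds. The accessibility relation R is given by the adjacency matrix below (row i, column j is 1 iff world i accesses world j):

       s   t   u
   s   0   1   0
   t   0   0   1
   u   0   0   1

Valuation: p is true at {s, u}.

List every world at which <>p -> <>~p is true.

{s}

s: <>p is F, <>~p is T. ✓
t: <>p is T, <>~p is F. ✗
u: <>p is T, <>~p is F. ✗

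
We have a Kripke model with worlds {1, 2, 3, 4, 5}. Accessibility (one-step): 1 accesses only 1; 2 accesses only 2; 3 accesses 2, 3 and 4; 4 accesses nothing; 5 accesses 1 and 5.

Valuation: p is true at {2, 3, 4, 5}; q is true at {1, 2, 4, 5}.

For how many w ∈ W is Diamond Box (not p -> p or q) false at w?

1

1: successors {1}; Box (not p -> p or q) there: 1:T. ✓
2: successors {2}; Box (not p -> p or q) there: 2:T. ✓
3: successors {2, 3, 4}; Box (not p -> p or q) there: 2:T, 3:T, 4:T. ✓
4: no successors, so Diamond Box (not p -> p or q) fails. ✗
5: successors {1, 5}; Box (not p -> p or q) there: 1:T, 5:T. ✓
Satisfying worlds: {1, 2, 3, 5}.
So Diamond Box (not p -> p or q) fails at the other 1 world.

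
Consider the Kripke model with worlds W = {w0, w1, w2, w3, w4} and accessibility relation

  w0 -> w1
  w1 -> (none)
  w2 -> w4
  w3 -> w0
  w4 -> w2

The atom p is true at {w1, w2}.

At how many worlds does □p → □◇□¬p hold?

w0: □p is T, □◇□¬p is F. ✗
w1: □p is T, □◇□¬p is T. ✓
w2: □p is F, □◇□¬p is T. ✓
w3: □p is F, □◇□¬p is T. ✓
w4: □p is T, □◇□¬p is F. ✗
Satisfying worlds: {w1, w2, w3}.

3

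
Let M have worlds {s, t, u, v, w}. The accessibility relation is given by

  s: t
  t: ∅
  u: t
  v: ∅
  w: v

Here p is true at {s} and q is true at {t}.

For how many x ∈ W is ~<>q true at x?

3

s: <>q is T. ✗
t: <>q is F. ✓
u: <>q is T. ✗
v: <>q is F. ✓
w: <>q is F. ✓
Satisfying worlds: {t, v, w}.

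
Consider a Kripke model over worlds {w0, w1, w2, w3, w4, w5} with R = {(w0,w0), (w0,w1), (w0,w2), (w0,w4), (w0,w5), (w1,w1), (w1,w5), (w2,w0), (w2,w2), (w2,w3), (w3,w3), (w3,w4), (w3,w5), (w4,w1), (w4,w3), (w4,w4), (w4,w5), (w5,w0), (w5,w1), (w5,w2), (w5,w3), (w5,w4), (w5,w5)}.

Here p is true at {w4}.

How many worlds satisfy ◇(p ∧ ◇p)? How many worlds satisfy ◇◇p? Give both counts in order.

4 and 6

For ◇(p ∧ ◇p):
w0: successors {w0, w1, w2, w4, w5}; p ∧ ◇p there: w0:F, w1:F, w2:F, w4:T, w5:F. ✓
w1: successors {w1, w5}; p ∧ ◇p there: w1:F, w5:F. ✗
w2: successors {w0, w2, w3}; p ∧ ◇p there: w0:F, w2:F, w3:F. ✗
w3: successors {w3, w4, w5}; p ∧ ◇p there: w3:F, w4:T, w5:F. ✓
w4: successors {w1, w3, w4, w5}; p ∧ ◇p there: w1:F, w3:F, w4:T, w5:F. ✓
w5: successors {w0, w1, w2, w3, w4, w5}; p ∧ ◇p there: w0:F, w1:F, w2:F, w3:F, w4:T, w5:F. ✓
— 4 worlds.
For ◇◇p:
w0: successors {w0, w1, w2, w4, w5}; ◇p there: w0:T, w1:F, w2:F, w4:T, w5:T. ✓
w1: successors {w1, w5}; ◇p there: w1:F, w5:T. ✓
w2: successors {w0, w2, w3}; ◇p there: w0:T, w2:F, w3:T. ✓
w3: successors {w3, w4, w5}; ◇p there: w3:T, w4:T, w5:T. ✓
w4: successors {w1, w3, w4, w5}; ◇p there: w1:F, w3:T, w4:T, w5:T. ✓
w5: successors {w0, w1, w2, w3, w4, w5}; ◇p there: w0:T, w1:F, w2:F, w3:T, w4:T, w5:T. ✓
— 6 worlds.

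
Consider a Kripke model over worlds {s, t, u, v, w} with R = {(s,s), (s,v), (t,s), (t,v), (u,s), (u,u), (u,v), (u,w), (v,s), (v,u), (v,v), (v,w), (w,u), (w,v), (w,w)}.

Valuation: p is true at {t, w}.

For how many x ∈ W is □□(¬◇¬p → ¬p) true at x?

5

s: successors {s, v}; □(¬◇¬p → ¬p) there: s:T, v:T. ✓
t: successors {s, v}; □(¬◇¬p → ¬p) there: s:T, v:T. ✓
u: successors {s, u, v, w}; □(¬◇¬p → ¬p) there: s:T, u:T, v:T, w:T. ✓
v: successors {s, u, v, w}; □(¬◇¬p → ¬p) there: s:T, u:T, v:T, w:T. ✓
w: successors {u, v, w}; □(¬◇¬p → ¬p) there: u:T, v:T, w:T. ✓
Satisfying worlds: {s, t, u, v, w}.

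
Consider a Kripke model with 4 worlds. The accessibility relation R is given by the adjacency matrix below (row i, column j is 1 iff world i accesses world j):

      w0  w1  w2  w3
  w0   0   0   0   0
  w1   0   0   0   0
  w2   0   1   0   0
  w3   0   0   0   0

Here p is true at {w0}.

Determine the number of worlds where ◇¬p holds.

1

w0: no successors, so ◇¬p fails. ✗
w1: no successors, so ◇¬p fails. ✗
w2: successors {w1}; ¬p there: w1:T. ✓
w3: no successors, so ◇¬p fails. ✗
Satisfying worlds: {w2}.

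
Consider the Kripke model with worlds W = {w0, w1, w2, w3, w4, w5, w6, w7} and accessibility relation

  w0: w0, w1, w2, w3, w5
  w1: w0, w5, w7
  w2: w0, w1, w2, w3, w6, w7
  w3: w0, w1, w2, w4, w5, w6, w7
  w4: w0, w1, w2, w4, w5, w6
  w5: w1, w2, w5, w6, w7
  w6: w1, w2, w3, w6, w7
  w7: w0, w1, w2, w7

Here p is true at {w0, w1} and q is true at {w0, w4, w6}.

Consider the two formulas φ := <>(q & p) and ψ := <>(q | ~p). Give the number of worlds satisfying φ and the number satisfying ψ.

For <>(q & p):
w0: successors {w0, w1, w2, w3, w5}; q & p there: w0:T, w1:F, w2:F, w3:F, w5:F. ✓
w1: successors {w0, w5, w7}; q & p there: w0:T, w5:F, w7:F. ✓
w2: successors {w0, w1, w2, w3, w6, w7}; q & p there: w0:T, w1:F, w2:F, w3:F, w6:F, w7:F. ✓
w3: successors {w0, w1, w2, w4, w5, w6, w7}; q & p there: w0:T, w1:F, w2:F, w4:F, w5:F, w6:F, w7:F. ✓
w4: successors {w0, w1, w2, w4, w5, w6}; q & p there: w0:T, w1:F, w2:F, w4:F, w5:F, w6:F. ✓
w5: successors {w1, w2, w5, w6, w7}; q & p there: w1:F, w2:F, w5:F, w6:F, w7:F. ✗
w6: successors {w1, w2, w3, w6, w7}; q & p there: w1:F, w2:F, w3:F, w6:F, w7:F. ✗
w7: successors {w0, w1, w2, w7}; q & p there: w0:T, w1:F, w2:F, w7:F. ✓
— 6 worlds.
For <>(q | ~p):
w0: successors {w0, w1, w2, w3, w5}; q | ~p there: w0:T, w1:F, w2:T, w3:T, w5:T. ✓
w1: successors {w0, w5, w7}; q | ~p there: w0:T, w5:T, w7:T. ✓
w2: successors {w0, w1, w2, w3, w6, w7}; q | ~p there: w0:T, w1:F, w2:T, w3:T, w6:T, w7:T. ✓
w3: successors {w0, w1, w2, w4, w5, w6, w7}; q | ~p there: w0:T, w1:F, w2:T, w4:T, w5:T, w6:T, w7:T. ✓
w4: successors {w0, w1, w2, w4, w5, w6}; q | ~p there: w0:T, w1:F, w2:T, w4:T, w5:T, w6:T. ✓
w5: successors {w1, w2, w5, w6, w7}; q | ~p there: w1:F, w2:T, w5:T, w6:T, w7:T. ✓
w6: successors {w1, w2, w3, w6, w7}; q | ~p there: w1:F, w2:T, w3:T, w6:T, w7:T. ✓
w7: successors {w0, w1, w2, w7}; q | ~p there: w0:T, w1:F, w2:T, w7:T. ✓
— 8 worlds.

6 and 8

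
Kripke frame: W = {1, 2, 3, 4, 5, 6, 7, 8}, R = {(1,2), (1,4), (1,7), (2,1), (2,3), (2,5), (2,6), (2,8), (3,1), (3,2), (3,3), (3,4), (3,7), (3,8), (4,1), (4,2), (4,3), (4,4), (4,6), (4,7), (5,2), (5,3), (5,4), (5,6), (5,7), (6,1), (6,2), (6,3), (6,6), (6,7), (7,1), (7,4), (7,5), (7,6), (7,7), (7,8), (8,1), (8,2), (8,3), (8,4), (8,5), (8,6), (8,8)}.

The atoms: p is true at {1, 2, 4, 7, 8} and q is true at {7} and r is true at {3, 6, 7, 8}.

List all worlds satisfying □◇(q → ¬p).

{1, 2, 3, 4, 5, 6, 7, 8}

1: successors {2, 4, 7}; ◇(q → ¬p) there: 2:T, 4:T, 7:T. ✓
2: successors {1, 3, 5, 6, 8}; ◇(q → ¬p) there: 1:T, 3:T, 5:T, 6:T, 8:T. ✓
3: successors {1, 2, 3, 4, 7, 8}; ◇(q → ¬p) there: 1:T, 2:T, 3:T, 4:T, 7:T, 8:T. ✓
4: successors {1, 2, 3, 4, 6, 7}; ◇(q → ¬p) there: 1:T, 2:T, 3:T, 4:T, 6:T, 7:T. ✓
5: successors {2, 3, 4, 6, 7}; ◇(q → ¬p) there: 2:T, 3:T, 4:T, 6:T, 7:T. ✓
6: successors {1, 2, 3, 6, 7}; ◇(q → ¬p) there: 1:T, 2:T, 3:T, 6:T, 7:T. ✓
7: successors {1, 4, 5, 6, 7, 8}; ◇(q → ¬p) there: 1:T, 4:T, 5:T, 6:T, 7:T, 8:T. ✓
8: successors {1, 2, 3, 4, 5, 6, 8}; ◇(q → ¬p) there: 1:T, 2:T, 3:T, 4:T, 5:T, 6:T, 8:T. ✓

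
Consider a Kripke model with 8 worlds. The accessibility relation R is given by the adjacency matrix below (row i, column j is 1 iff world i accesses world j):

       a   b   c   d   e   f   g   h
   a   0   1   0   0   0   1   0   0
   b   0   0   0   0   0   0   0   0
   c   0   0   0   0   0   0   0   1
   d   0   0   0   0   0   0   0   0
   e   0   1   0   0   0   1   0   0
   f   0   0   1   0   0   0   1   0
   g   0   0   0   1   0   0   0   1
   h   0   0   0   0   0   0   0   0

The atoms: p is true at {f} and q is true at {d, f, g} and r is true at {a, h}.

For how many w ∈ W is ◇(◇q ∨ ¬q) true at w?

5

a: successors {b, f}; ◇q ∨ ¬q there: b:T, f:T. ✓
b: no successors, so ◇(◇q ∨ ¬q) fails. ✗
c: successors {h}; ◇q ∨ ¬q there: h:T. ✓
d: no successors, so ◇(◇q ∨ ¬q) fails. ✗
e: successors {b, f}; ◇q ∨ ¬q there: b:T, f:T. ✓
f: successors {c, g}; ◇q ∨ ¬q there: c:T, g:T. ✓
g: successors {d, h}; ◇q ∨ ¬q there: d:F, h:T. ✓
h: no successors, so ◇(◇q ∨ ¬q) fails. ✗
Satisfying worlds: {a, c, e, f, g}.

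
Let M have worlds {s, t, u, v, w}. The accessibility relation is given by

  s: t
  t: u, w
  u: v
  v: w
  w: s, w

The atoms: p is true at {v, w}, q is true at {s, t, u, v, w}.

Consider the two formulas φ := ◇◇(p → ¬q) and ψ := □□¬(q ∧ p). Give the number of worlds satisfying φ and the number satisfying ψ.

For ◇◇(p → ¬q):
s: successors {t}; ◇(p → ¬q) there: t:T. ✓
t: successors {u, w}; ◇(p → ¬q) there: u:F, w:T. ✓
u: successors {v}; ◇(p → ¬q) there: v:F. ✗
v: successors {w}; ◇(p → ¬q) there: w:T. ✓
w: successors {s, w}; ◇(p → ¬q) there: s:T, w:T. ✓
— 4 worlds.
For □□¬(q ∧ p):
s: successors {t}; □¬(q ∧ p) there: t:F. ✗
t: successors {u, w}; □¬(q ∧ p) there: u:F, w:F. ✗
u: successors {v}; □¬(q ∧ p) there: v:F. ✗
v: successors {w}; □¬(q ∧ p) there: w:F. ✗
w: successors {s, w}; □¬(q ∧ p) there: s:T, w:F. ✗
— 0 worlds.

4 and 0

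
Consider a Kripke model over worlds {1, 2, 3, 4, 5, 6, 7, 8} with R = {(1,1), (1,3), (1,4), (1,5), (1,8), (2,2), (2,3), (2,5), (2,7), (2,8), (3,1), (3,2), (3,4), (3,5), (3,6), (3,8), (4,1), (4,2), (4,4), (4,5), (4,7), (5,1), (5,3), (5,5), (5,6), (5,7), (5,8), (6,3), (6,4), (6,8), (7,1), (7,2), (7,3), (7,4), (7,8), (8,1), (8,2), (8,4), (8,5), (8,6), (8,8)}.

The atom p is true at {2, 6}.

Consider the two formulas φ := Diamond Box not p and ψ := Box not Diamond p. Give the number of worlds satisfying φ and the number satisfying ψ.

For Diamond Box not p:
1: successors {1, 3, 4, 5, 8}; Box not p there: 1:T, 3:F, 4:F, 5:F, 8:F. ✓
2: successors {2, 3, 5, 7, 8}; Box not p there: 2:F, 3:F, 5:F, 7:F, 8:F. ✗
3: successors {1, 2, 4, 5, 6, 8}; Box not p there: 1:T, 2:F, 4:F, 5:F, 6:T, 8:F. ✓
4: successors {1, 2, 4, 5, 7}; Box not p there: 1:T, 2:F, 4:F, 5:F, 7:F. ✓
5: successors {1, 3, 5, 6, 7, 8}; Box not p there: 1:T, 3:F, 5:F, 6:T, 7:F, 8:F. ✓
6: successors {3, 4, 8}; Box not p there: 3:F, 4:F, 8:F. ✗
7: successors {1, 2, 3, 4, 8}; Box not p there: 1:T, 2:F, 3:F, 4:F, 8:F. ✓
8: successors {1, 2, 4, 5, 6, 8}; Box not p there: 1:T, 2:F, 4:F, 5:F, 6:T, 8:F. ✓
— 6 worlds.
For Box not Diamond p:
1: successors {1, 3, 4, 5, 8}; not Diamond p there: 1:T, 3:F, 4:F, 5:F, 8:F. ✗
2: successors {2, 3, 5, 7, 8}; not Diamond p there: 2:F, 3:F, 5:F, 7:F, 8:F. ✗
3: successors {1, 2, 4, 5, 6, 8}; not Diamond p there: 1:T, 2:F, 4:F, 5:F, 6:T, 8:F. ✗
4: successors {1, 2, 4, 5, 7}; not Diamond p there: 1:T, 2:F, 4:F, 5:F, 7:F. ✗
5: successors {1, 3, 5, 6, 7, 8}; not Diamond p there: 1:T, 3:F, 5:F, 6:T, 7:F, 8:F. ✗
6: successors {3, 4, 8}; not Diamond p there: 3:F, 4:F, 8:F. ✗
7: successors {1, 2, 3, 4, 8}; not Diamond p there: 1:T, 2:F, 3:F, 4:F, 8:F. ✗
8: successors {1, 2, 4, 5, 6, 8}; not Diamond p there: 1:T, 2:F, 4:F, 5:F, 6:T, 8:F. ✗
— 0 worlds.

6 and 0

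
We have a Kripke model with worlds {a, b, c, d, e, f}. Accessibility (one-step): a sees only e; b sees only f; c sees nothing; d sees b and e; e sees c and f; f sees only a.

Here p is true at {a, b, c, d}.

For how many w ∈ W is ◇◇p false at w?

a: successors {e}; ◇p there: e:T. ✓
b: successors {f}; ◇p there: f:T. ✓
c: no successors, so ◇◇p fails. ✗
d: successors {b, e}; ◇p there: b:F, e:T. ✓
e: successors {c, f}; ◇p there: c:F, f:T. ✓
f: successors {a}; ◇p there: a:F. ✗
Satisfying worlds: {a, b, d, e}.
So ◇◇p fails at the other 2 worlds.

2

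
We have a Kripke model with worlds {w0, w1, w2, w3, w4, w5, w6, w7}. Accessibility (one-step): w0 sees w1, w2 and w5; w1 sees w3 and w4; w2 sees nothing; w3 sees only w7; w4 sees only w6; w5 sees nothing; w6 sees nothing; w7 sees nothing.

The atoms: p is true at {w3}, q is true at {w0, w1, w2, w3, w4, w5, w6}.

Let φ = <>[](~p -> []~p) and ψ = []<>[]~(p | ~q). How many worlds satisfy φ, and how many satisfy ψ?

For <>[](~p -> []~p):
w0: successors {w1, w2, w5}; [](~p -> []~p) there: w1:T, w2:T, w5:T. ✓
w1: successors {w3, w4}; [](~p -> []~p) there: w3:T, w4:T. ✓
w2: no successors, so <>[](~p -> []~p) fails. ✗
w3: successors {w7}; [](~p -> []~p) there: w7:T. ✓
w4: successors {w6}; [](~p -> []~p) there: w6:T. ✓
w5: no successors, so <>[](~p -> []~p) fails. ✗
w6: no successors, so <>[](~p -> []~p) fails. ✗
w7: no successors, so <>[](~p -> []~p) fails. ✗
— 4 worlds.
For []<>[]~(p | ~q):
w0: successors {w1, w2, w5}; <>[]~(p | ~q) there: w1:T, w2:F, w5:F. ✗
w1: successors {w3, w4}; <>[]~(p | ~q) there: w3:T, w4:T. ✓
w2: no successors, so []<>[]~(p | ~q) holds vacuously. ✓
w3: successors {w7}; <>[]~(p | ~q) there: w7:F. ✗
w4: successors {w6}; <>[]~(p | ~q) there: w6:F. ✗
w5: no successors, so []<>[]~(p | ~q) holds vacuously. ✓
w6: no successors, so []<>[]~(p | ~q) holds vacuously. ✓
w7: no successors, so []<>[]~(p | ~q) holds vacuously. ✓
— 5 worlds.

4 and 5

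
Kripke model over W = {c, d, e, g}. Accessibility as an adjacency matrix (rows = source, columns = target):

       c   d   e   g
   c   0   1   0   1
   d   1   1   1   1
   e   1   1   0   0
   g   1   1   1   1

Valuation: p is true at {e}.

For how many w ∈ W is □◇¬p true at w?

c: successors {d, g}; ◇¬p there: d:T, g:T. ✓
d: successors {c, d, e, g}; ◇¬p there: c:T, d:T, e:T, g:T. ✓
e: successors {c, d}; ◇¬p there: c:T, d:T. ✓
g: successors {c, d, e, g}; ◇¬p there: c:T, d:T, e:T, g:T. ✓
Satisfying worlds: {c, d, e, g}.

4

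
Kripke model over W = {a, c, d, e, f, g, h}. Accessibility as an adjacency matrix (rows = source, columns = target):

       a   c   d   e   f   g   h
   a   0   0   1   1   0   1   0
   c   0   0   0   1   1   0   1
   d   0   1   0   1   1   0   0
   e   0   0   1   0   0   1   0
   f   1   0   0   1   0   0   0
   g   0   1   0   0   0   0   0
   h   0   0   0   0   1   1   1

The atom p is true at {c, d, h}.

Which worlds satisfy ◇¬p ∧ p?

{c, d, h}

a: ◇¬p is T, p is F. ✗
c: ◇¬p is T, p is T. ✓
d: ◇¬p is T, p is T. ✓
e: ◇¬p is T, p is F. ✗
f: ◇¬p is T, p is F. ✗
g: ◇¬p is F, p is F. ✗
h: ◇¬p is T, p is T. ✓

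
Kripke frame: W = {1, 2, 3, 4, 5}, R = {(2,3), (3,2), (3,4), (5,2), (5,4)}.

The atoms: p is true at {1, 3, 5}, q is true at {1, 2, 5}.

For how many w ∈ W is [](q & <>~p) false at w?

3

1: no successors, so [](q & <>~p) holds vacuously. ✓
2: successors {3}; q & <>~p there: 3:F. ✗
3: successors {2, 4}; q & <>~p there: 2:F, 4:F. ✗
4: no successors, so [](q & <>~p) holds vacuously. ✓
5: successors {2, 4}; q & <>~p there: 2:F, 4:F. ✗
Satisfying worlds: {1, 4}.
So [](q & <>~p) fails at the other 3 worlds.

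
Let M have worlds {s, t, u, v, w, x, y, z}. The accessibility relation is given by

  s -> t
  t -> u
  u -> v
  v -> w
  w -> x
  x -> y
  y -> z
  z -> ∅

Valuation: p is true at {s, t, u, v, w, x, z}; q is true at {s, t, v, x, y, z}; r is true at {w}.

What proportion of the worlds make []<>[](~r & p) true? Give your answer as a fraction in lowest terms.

5/8

s: successors {t}; <>[](~r & p) there: t:T. ✓
t: successors {u}; <>[](~r & p) there: u:F. ✗
u: successors {v}; <>[](~r & p) there: v:T. ✓
v: successors {w}; <>[](~r & p) there: w:F. ✗
w: successors {x}; <>[](~r & p) there: x:T. ✓
x: successors {y}; <>[](~r & p) there: y:T. ✓
y: successors {z}; <>[](~r & p) there: z:F. ✗
z: no successors, so []<>[](~r & p) holds vacuously. ✓
That's 5 of 8 worlds, so 5/8.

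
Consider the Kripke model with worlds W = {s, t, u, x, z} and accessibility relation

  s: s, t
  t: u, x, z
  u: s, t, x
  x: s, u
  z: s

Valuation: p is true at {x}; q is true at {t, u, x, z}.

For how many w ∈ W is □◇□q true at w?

s: successors {s, t}; ◇□q there: s:T, t:F. ✗
t: successors {u, x, z}; ◇□q there: u:T, x:F, z:F. ✗
u: successors {s, t, x}; ◇□q there: s:T, t:F, x:F. ✗
x: successors {s, u}; ◇□q there: s:T, u:T. ✓
z: successors {s}; ◇□q there: s:T. ✓
Satisfying worlds: {x, z}.

2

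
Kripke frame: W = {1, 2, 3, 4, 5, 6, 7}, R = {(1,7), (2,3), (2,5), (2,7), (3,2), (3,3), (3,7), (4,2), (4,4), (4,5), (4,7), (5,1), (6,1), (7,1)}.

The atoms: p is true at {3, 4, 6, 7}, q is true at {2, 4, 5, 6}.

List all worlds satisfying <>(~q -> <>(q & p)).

{2, 3, 4}

1: successors {7}; ~q -> <>(q & p) there: 7:F. ✗
2: successors {3, 5, 7}; ~q -> <>(q & p) there: 3:F, 5:T, 7:F. ✓
3: successors {2, 3, 7}; ~q -> <>(q & p) there: 2:T, 3:F, 7:F. ✓
4: successors {2, 4, 5, 7}; ~q -> <>(q & p) there: 2:T, 4:T, 5:T, 7:F. ✓
5: successors {1}; ~q -> <>(q & p) there: 1:F. ✗
6: successors {1}; ~q -> <>(q & p) there: 1:F. ✗
7: successors {1}; ~q -> <>(q & p) there: 1:F. ✗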